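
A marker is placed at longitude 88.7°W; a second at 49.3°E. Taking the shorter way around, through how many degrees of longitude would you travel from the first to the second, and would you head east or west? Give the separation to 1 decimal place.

Raw difference: 49.3 − -88.7 = 138.0°.
Normalise into (−180°, 180°]: 138.0° stays 138.0°.
Positive ⇒ the second point lies to the east; separation 138.0°.

138.0° east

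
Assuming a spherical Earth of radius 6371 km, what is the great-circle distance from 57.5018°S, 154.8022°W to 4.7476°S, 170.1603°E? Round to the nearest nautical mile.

Δλ = 170.1603 − -154.8022 = 324.9625°; wrapped into (−180°, 180°]: -35.0375°.
Δφ = -4.7476 − -57.5018 = 52.7542°.
a = sin²(Δφ/2) + cos φ₁ · cos φ₂ · sin²(Δλ/2) = 0.245898.
c = 2·atan2(√a, √(1−a)) = 1.03770 rad → d = 6371·c ≈ 6611.18 km ≈ 3569.75 nmi.

3570 nmi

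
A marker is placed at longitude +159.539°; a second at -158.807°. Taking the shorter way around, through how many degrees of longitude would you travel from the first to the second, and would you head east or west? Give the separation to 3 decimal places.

Raw difference: -158.807 − 159.539 = -318.346°.
Normalise into (−180°, 180°]: -318.346° + 360° = 41.654°.
Positive ⇒ the second point lies to the east; separation 41.654°.

41.654° east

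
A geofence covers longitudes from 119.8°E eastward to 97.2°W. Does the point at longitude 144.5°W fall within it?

Yes

Band width going east from +119.8° to -97.2°: ((-97.2 − 119.8) mod 360) = 143.0°.
Offset of -144.5° east of the west edge: ((-144.5 − 119.8) mod 360) = 95.7°.
95.7° ≤ 143.0° ⇒ inside.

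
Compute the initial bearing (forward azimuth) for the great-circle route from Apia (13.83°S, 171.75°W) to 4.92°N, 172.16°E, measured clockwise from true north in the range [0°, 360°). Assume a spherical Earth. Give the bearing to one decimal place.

Δλ = 172.16 − -171.75 = 343.91°; wrapped into (−180°, 180°]: -16.09°.
θ = atan2( sin Δλ · cos φ₂ , cos φ₁ · sin φ₂ − sin φ₁ · cos φ₂ · cos Δλ )
  = atan2(-0.27613, 0.31211) = -41.499° → normalised to [0°, 360°): 318.501°.

318.5°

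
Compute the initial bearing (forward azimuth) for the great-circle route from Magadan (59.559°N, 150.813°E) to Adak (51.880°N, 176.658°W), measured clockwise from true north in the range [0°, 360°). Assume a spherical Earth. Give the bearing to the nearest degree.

99°

Δλ = -176.658 − 150.813 = -327.471°; wrapped into (−180°, 180°]: 32.529°.
θ = atan2( sin Δλ · cos φ₂ , cos φ₁ · sin φ₂ − sin φ₁ · cos φ₂ · cos Δλ )
  = atan2(0.33194, -0.05013) = 98.588° → normalised to [0°, 360°): 98.588°.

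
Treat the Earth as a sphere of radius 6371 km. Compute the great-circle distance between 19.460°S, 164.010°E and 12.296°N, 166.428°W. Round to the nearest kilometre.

Δλ = -166.428 − 164.010 = -330.438°; wrapped into (−180°, 180°]: 29.562°.
Δφ = 12.296 − -19.460 = 31.756°.
a = sin²(Δφ/2) + cos φ₁ · cos φ₂ · sin²(Δλ/2) = 0.134814.
c = 2·atan2(√a, √(1−a)) = 0.75193 rad → d = 6371·c ≈ 4790.55 km.

4791 km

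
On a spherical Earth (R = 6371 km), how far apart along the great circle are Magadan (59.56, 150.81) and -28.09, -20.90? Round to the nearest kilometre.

Δλ = -20.90 − 150.81 = -171.71°.
Δφ = -28.09 − 59.56 = -87.65°.
a = sin²(Δφ/2) + cos φ₁ · cos φ₂ · sin²(Δλ/2) = 0.924122.
c = 2·atan2(√a, √(1−a)) = 2.58346 rad → d = 6371·c ≈ 16459.20 km.

16459 km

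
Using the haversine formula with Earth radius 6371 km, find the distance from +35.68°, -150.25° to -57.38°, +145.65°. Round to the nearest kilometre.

Δλ = 145.65 − -150.25 = 295.90°; wrapped into (−180°, 180°]: -64.10°.
Δφ = -57.38 − 35.68 = -93.06°.
a = sin²(Δφ/2) + cos φ₁ · cos φ₂ · sin²(Δλ/2) = 0.649996.
c = 2·atan2(√a, √(1−a)) = 1.87548 rad → d = 6371·c ≈ 11948.69 km.

11949 km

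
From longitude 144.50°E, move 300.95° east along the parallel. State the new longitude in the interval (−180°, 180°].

85.45°E

Start at +144.50°; shift +300.95° → +445.45°.
+445.45° lies outside (−180°, 180°]; subtract 360° → +85.45°.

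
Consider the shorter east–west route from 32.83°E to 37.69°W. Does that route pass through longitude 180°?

Signed shortest Δλ = ((-37.69 − 32.83 + 180) mod 360) − 180 = -70.52°.
Going west by 70.52° from +32.83° reaches -37.69° without touching 180°.

No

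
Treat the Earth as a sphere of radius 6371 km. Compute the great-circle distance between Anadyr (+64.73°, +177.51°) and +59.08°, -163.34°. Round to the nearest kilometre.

Δλ = -163.34 − 177.51 = -340.85°; wrapped into (−180°, 180°]: 19.15°.
Δφ = 59.08 − 64.73 = -5.65°.
a = sin²(Δφ/2) + cos φ₁ · cos φ₂ · sin²(Δλ/2) = 0.008498.
c = 2·atan2(√a, √(1−a)) = 0.18463 rad → d = 6371·c ≈ 1176.30 km.

1176 km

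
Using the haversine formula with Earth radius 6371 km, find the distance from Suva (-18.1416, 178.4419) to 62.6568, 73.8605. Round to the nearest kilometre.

Δλ = 73.8605 − 178.4419 = -104.5814°.
Δφ = 62.6568 − -18.1416 = 80.7984°.
a = sin²(Δφ/2) + cos φ₁ · cos φ₂ · sin²(Δλ/2) = 0.693233.
c = 2·atan2(√a, √(1−a)) = 1.96759 rad → d = 6371·c ≈ 12535.53 km.

12536 km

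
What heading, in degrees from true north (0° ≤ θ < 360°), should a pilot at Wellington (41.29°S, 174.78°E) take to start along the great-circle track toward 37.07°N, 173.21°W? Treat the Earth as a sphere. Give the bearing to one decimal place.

Δλ = -173.21 − 174.78 = -347.99°; wrapped into (−180°, 180°]: 12.01°.
θ = atan2( sin Δλ · cos φ₂ , cos φ₁ · sin φ₂ − sin φ₁ · cos φ₂ · cos Δλ )
  = atan2(0.16603, 0.96791) = 9.733° → normalised to [0°, 360°): 9.733°.

9.7°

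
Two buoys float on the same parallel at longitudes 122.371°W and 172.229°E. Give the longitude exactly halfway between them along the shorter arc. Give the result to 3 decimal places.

155.071°W

Signed shortest Δλ from -122.371° to +172.229° is -65.400°.
Midpoint longitude = -122.371° + (-65.400°)/2 = -122.371° − 32.700° = -155.071°.
(The naïve average (-122.371 + +172.229)/2 = 24.929° is on the wrong side of the globe.)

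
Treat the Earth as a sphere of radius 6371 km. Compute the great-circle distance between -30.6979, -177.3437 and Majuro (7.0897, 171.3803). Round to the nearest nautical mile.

Δλ = 171.3803 − -177.3437 = 348.7240°; wrapped into (−180°, 180°]: -11.2760°.
Δφ = 7.0897 − -30.6979 = 37.7876°.
a = sin²(Δφ/2) + cos φ₁ · cos φ₂ · sin²(Δλ/2) = 0.113092.
c = 2·atan2(√a, √(1−a)) = 0.68595 rad → d = 6371·c ≈ 4370.20 km ≈ 2359.72 nmi.

2360 nmi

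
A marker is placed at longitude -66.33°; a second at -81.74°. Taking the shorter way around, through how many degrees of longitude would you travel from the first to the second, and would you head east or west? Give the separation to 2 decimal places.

15.41° west

Raw difference: -81.74 − -66.33 = -15.41°.
Normalise into (−180°, 180°]: -15.41° stays -15.41°.
Negative ⇒ the second point lies to the west; separation 15.41°.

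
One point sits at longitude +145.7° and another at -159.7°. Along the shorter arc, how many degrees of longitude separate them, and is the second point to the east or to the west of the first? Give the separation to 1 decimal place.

Raw difference: -159.7 − 145.7 = -305.4°.
Normalise into (−180°, 180°]: -305.4° + 360° = 54.6°.
Positive ⇒ the second point lies to the east; separation 54.6°.

54.6° east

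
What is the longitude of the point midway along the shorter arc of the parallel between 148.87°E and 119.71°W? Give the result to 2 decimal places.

Signed shortest Δλ from +148.87° to -119.71° is +91.42°.
Midpoint longitude = +148.87° + (+91.42°)/2 = +148.87° + 45.71° = +194.58°.
Normalise into (−180°, 180°]: -165.42°.
(The naïve average (+148.87 + -119.71)/2 = 14.58° is on the wrong side of the globe.)

165.42°W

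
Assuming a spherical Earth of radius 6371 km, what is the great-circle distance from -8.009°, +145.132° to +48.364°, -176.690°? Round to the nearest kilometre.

Δλ = -176.690 − 145.132 = -321.822°; wrapped into (−180°, 180°]: 38.178°.
Δφ = 48.364 − -8.009 = 56.373°.
a = sin²(Δφ/2) + cos φ₁ · cos φ₂ · sin²(Δλ/2) = 0.293474.
c = 2·atan2(√a, √(1−a)) = 1.14499 rad → d = 6371·c ≈ 7294.75 km.

7295 km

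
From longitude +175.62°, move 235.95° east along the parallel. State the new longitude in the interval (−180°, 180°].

+51.57°

Start at +175.62°; shift +235.95° → +411.57°.
+411.57° lies outside (−180°, 180°]; subtract 360° → +51.57°.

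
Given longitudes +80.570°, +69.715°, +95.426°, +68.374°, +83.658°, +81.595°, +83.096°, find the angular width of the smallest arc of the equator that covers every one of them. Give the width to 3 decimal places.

27.052°

Sort the longitudes: +68.374°, +69.715°, +80.570°, +81.595°, +83.096°, +83.658°, +95.426°.
Eastward gaps between consecutive values (wrapping around): 1.341°, 10.855°, 1.025°, 1.501°, 0.562°, 11.768°, 332.948°.
Largest gap = 332.948° ⇒ minimal covering band is its complement: 360° − 332.948° = 27.052°.
Band runs from +68.374° eastward to +95.426°.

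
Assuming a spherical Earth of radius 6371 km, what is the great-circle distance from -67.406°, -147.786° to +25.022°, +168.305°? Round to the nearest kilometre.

Δλ = 168.305 − -147.786 = 316.091°; wrapped into (−180°, 180°]: -43.909°.
Δφ = 25.022 − -67.406 = 92.428°.
a = sin²(Δφ/2) + cos φ₁ · cos φ₂ · sin²(Δλ/2) = 0.569845.
c = 2·atan2(√a, √(1−a)) = 1.71094 rad → d = 6371·c ≈ 10900.42 km.

10900 km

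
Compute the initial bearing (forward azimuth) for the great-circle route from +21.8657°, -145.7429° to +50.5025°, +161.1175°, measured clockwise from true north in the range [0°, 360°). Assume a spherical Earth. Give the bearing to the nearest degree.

318°

Δλ = 161.1175 − -145.7429 = 306.8604°; wrapped into (−180°, 180°]: -53.1396°.
θ = atan2( sin Δλ · cos φ₂ , cos φ₁ · sin φ₂ − sin φ₁ · cos φ₂ · cos Δλ )
  = atan2(-0.50890, 0.57404) = -41.558° → normalised to [0°, 360°): 318.442°.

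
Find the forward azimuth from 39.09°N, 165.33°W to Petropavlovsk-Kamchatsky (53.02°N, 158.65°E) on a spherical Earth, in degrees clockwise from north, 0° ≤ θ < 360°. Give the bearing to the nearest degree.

Δλ = 158.65 − -165.33 = 323.98°; wrapped into (−180°, 180°]: -36.02°.
θ = atan2( sin Δλ · cos φ₂ , cos φ₁ · sin φ₂ − sin φ₁ · cos φ₂ · cos Δλ )
  = atan2(-0.35374, 0.31325) = -48.474° → normalised to [0°, 360°): 311.526°.

312°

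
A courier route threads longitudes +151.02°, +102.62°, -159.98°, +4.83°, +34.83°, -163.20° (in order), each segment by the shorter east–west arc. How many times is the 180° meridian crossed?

Leg 1: +151.02° → +102.62°, shortest Δλ = -48.4° (west) — does not cross 180°.
Leg 2: +102.62° → -159.98°, shortest Δλ = 97.4° (east) — crosses 180°.
Leg 3: -159.98° → +4.83°, shortest Δλ = 164.81° (east) — does not cross 180°.
Leg 4: +4.83° → +34.83°, shortest Δλ = 30.0° (east) — does not cross 180°.
Leg 5: +34.83° → -163.20°, shortest Δλ = 161.97° (east) — crosses 180°.
Total crossings: 2.

2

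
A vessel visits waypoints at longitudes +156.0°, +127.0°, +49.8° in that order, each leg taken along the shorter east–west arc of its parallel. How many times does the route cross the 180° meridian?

Leg 1: +156.0° → +127.0°, shortest Δλ = -29.0° (west) — does not cross 180°.
Leg 2: +127.0° → +49.8°, shortest Δλ = -77.2° (west) — does not cross 180°.
Total crossings: 0.

0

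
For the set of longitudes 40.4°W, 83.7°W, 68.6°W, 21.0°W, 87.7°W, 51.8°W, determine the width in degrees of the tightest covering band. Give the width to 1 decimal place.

Sort the longitudes: -87.7°, -83.7°, -68.6°, -51.8°, -40.4°, -21.0°.
Eastward gaps between consecutive values (wrapping around): 4.0°, 15.1°, 16.8°, 11.4°, 19.4°, 293.3°.
Largest gap = 293.3° ⇒ minimal covering band is its complement: 360° − 293.3° = 66.7°.
Band runs from -87.7° eastward to -21.0°.

66.7°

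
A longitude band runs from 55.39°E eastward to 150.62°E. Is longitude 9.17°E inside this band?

No

Band width going east from +55.39° to +150.62°: ((150.62 − 55.39) mod 360) = 95.23°.
Offset of +9.17° east of the west edge: ((9.17 − 55.39) mod 360) = 313.78°.
313.78° > 95.23° ⇒ outside.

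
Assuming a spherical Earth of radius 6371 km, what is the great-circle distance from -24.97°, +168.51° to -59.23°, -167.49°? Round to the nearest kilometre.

Δλ = -167.49 − 168.51 = -336.00°; wrapped into (−180°, 180°]: 24.00°.
Δφ = -59.23 − -24.97 = -34.26°.
a = sin²(Δφ/2) + cos φ₁ · cos φ₂ · sin²(Δλ/2) = 0.106802.
c = 2·atan2(√a, √(1−a)) = 0.66584 rad → d = 6371·c ≈ 4242.09 km.

4242 km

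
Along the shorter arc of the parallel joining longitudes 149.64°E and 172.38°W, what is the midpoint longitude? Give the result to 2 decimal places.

168.63°E

Signed shortest Δλ from +149.64° to -172.38° is +37.98°.
Midpoint longitude = +149.64° + (+37.98°)/2 = +149.64° + 18.99° = +168.63°.
(The naïve average (+149.64 + -172.38)/2 = -11.37° is on the wrong side of the globe.)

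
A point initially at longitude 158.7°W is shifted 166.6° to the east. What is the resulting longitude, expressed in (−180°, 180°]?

Start at -158.7°; shift +166.6° → +7.9°.
+7.9° already lies in (−180°, 180°].

7.9°E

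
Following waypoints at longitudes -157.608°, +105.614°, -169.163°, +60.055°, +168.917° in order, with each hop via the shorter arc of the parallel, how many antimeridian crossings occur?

Leg 1: -157.608° → +105.614°, shortest Δλ = -96.778° (west) — crosses 180°.
Leg 2: +105.614° → -169.163°, shortest Δλ = 85.223° (east) — crosses 180°.
Leg 3: -169.163° → +60.055°, shortest Δλ = -130.782° (west) — crosses 180°.
Leg 4: +60.055° → +168.917°, shortest Δλ = 108.862° (east) — does not cross 180°.
Total crossings: 3.

3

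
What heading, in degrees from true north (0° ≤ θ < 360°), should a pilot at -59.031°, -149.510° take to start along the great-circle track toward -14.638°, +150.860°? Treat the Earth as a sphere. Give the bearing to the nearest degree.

289°

Δλ = 150.860 − -149.510 = 300.370°; wrapped into (−180°, 180°]: -59.630°.
θ = atan2( sin Δλ · cos φ₂ , cos φ₁ · sin φ₂ − sin φ₁ · cos φ₂ · cos Δλ )
  = atan2(-0.83477, 0.28940) = -70.880° → normalised to [0°, 360°): 289.120°.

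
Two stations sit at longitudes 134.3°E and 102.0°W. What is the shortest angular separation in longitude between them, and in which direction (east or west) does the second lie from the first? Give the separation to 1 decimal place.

123.7° east

Raw difference: -102.0 − 134.3 = -236.3°.
Normalise into (−180°, 180°]: -236.3° + 360° = 123.7°.
Positive ⇒ the second point lies to the east; separation 123.7°.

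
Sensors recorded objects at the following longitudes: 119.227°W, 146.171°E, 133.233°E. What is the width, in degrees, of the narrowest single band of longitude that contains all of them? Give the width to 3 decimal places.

107.540°

Sort the longitudes: -119.227°, +133.233°, +146.171°.
Eastward gaps between consecutive values (wrapping around): 252.460°, 12.938°, 94.602°.
Largest gap = 252.460° ⇒ minimal covering band is its complement: 360° − 252.460° = 107.540°.
Band runs from +133.233° eastward to -119.227°, crossing the antimeridian.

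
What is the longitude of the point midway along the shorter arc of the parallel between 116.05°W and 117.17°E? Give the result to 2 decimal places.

Signed shortest Δλ from -116.05° to +117.17° is -126.78°.
Midpoint longitude = -116.05° + (-126.78°)/2 = -116.05° − 63.39° = -179.44°.
(The naïve average (-116.05 + +117.17)/2 = 0.56° is on the wrong side of the globe.)

179.44°W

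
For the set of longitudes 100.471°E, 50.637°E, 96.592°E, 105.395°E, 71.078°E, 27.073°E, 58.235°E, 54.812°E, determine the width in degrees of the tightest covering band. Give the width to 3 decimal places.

Sort the longitudes: +27.073°, +50.637°, +54.812°, +58.235°, +71.078°, +96.592°, +100.471°, +105.395°.
Eastward gaps between consecutive values (wrapping around): 23.564°, 4.175°, 3.423°, 12.843°, 25.514°, 3.879°, 4.924°, 281.678°.
Largest gap = 281.678° ⇒ minimal covering band is its complement: 360° − 281.678° = 78.322°.
Band runs from +27.073° eastward to +105.395°.

78.322°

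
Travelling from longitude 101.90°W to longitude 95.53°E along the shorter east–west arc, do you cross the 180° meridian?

Naïve |95.53 − -101.90| = 197.43° > 180°, so the shorter arc goes the other way round — across 180°.
Signed shortest Δλ = ((95.53 − -101.90 + 180) mod 360) − 180 = -162.57°.
Going west by 162.57° from -101.90° passes through 180° before reaching +95.53°.

Yes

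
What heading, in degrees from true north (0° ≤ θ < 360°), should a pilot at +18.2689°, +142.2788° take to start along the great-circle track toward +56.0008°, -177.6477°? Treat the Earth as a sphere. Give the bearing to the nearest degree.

Δλ = -177.6477 − 142.2788 = -319.9265°; wrapped into (−180°, 180°]: 40.0735°.
θ = atan2( sin Δλ · cos φ₂ , cos φ₁ · sin φ₂ − sin φ₁ · cos φ₂ · cos Δλ )
  = atan2(0.35998, 0.65312) = 28.862° → normalised to [0°, 360°): 28.862°.

29°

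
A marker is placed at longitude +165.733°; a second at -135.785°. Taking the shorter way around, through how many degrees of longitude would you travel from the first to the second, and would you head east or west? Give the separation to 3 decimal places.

58.482° east

Raw difference: -135.785 − 165.733 = -301.518°.
Normalise into (−180°, 180°]: -301.518° + 360° = 58.482°.
Positive ⇒ the second point lies to the east; separation 58.482°.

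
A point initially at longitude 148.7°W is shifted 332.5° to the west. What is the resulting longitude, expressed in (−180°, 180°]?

Start at -148.7°; shift −332.5° → -481.2°.
-481.2° lies outside (−180°, 180°]; add 360° → -121.2°.

121.2°W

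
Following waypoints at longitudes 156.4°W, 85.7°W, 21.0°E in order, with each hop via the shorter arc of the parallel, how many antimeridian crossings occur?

0

Leg 1: -156.4° → -85.7°, shortest Δλ = 70.7° (east) — does not cross 180°.
Leg 2: -85.7° → +21.0°, shortest Δλ = 106.7° (east) — does not cross 180°.
Total crossings: 0.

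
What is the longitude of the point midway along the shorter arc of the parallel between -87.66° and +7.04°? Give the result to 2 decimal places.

Signed shortest Δλ from -87.66° to +7.04° is +94.70°.
Midpoint longitude = -87.66° + (+94.70°)/2 = -87.66° + 47.35° = -40.31°.

-40.31°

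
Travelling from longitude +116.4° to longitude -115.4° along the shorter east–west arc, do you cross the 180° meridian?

Naïve |-115.4 − 116.4| = 231.8° > 180°, so the shorter arc goes the other way round — across 180°.
Signed shortest Δλ = ((-115.4 − 116.4 + 180) mod 360) − 180 = 128.2°.
Going east by 128.2° from +116.4° passes through 180° before reaching -115.4°.

Yes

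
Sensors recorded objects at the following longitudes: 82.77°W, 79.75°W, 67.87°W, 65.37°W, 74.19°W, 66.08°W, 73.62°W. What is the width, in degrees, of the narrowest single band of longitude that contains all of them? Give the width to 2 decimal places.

Sort the longitudes: -82.77°, -79.75°, -74.19°, -73.62°, -67.87°, -66.08°, -65.37°.
Eastward gaps between consecutive values (wrapping around): 3.02°, 5.56°, 0.57°, 5.75°, 1.79°, 0.71°, 342.60°.
Largest gap = 342.60° ⇒ minimal covering band is its complement: 360° − 342.60° = 17.40°.
Band runs from -82.77° eastward to -65.37°.

17.40°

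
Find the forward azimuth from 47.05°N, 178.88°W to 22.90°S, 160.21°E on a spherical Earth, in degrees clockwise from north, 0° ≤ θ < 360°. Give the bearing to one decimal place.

Δλ = 160.21 − -178.88 = 339.09°; wrapped into (−180°, 180°]: -20.91°.
θ = atan2( sin Δλ · cos φ₂ , cos φ₁ · sin φ₂ − sin φ₁ · cos φ₂ · cos Δλ )
  = atan2(-0.32877, -0.89499) = -159.829° → normalised to [0°, 360°): 200.171°.

200.2°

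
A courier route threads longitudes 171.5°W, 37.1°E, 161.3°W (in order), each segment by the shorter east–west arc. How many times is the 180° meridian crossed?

Leg 1: -171.5° → +37.1°, shortest Δλ = -151.4° (west) — crosses 180°.
Leg 2: +37.1° → -161.3°, shortest Δλ = 161.6° (east) — crosses 180°.
Total crossings: 2.

2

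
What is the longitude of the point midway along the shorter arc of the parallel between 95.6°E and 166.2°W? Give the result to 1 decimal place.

144.7°E

Signed shortest Δλ from +95.6° to -166.2° is +98.2°.
Midpoint longitude = +95.6° + (+98.2°)/2 = +95.6° + 49.1° = +144.7°.
(The naïve average (+95.6 + -166.2)/2 = -35.3° is on the wrong side of the globe.)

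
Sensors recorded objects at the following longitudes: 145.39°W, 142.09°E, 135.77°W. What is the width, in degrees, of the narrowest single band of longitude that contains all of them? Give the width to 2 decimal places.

82.14°

Sort the longitudes: -145.39°, -135.77°, +142.09°.
Eastward gaps between consecutive values (wrapping around): 9.62°, 277.86°, 72.52°.
Largest gap = 277.86° ⇒ minimal covering band is its complement: 360° − 277.86° = 82.14°.
Band runs from +142.09° eastward to -135.77°, crossing the antimeridian.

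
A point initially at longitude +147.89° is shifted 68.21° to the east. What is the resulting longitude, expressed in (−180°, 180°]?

Start at +147.89°; shift +68.21° → +216.10°.
+216.10° lies outside (−180°, 180°]; subtract 360° → -143.90°.

-143.90°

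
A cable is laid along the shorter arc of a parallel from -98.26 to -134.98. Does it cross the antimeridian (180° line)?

No

Signed shortest Δλ = ((-134.98 − -98.26 + 180) mod 360) − 180 = -36.72°.
Going west by 36.72° from -98.26° reaches -134.98° without touching 180°.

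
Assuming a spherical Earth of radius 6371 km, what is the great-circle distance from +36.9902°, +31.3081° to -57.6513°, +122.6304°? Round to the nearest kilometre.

Δλ = 122.6304 − 31.3081 = 91.3223°.
Δφ = -57.6513 − 36.9902 = -94.6415°.
a = sin²(Δφ/2) + cos φ₁ · cos φ₂ · sin²(Δλ/2) = 0.759082.
c = 2·atan2(√a, √(1−a)) = 2.11550 rad → d = 6371·c ≈ 13477.85 km.

13478 km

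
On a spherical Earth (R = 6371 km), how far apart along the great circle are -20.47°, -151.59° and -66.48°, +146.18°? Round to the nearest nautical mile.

Δλ = 146.18 − -151.59 = 297.77°; wrapped into (−180°, 180°]: -62.23°.
Δφ = -66.48 − -20.47 = -46.01°.
a = sin²(Δφ/2) + cos φ₁ · cos φ₂ · sin²(Δλ/2) = 0.252571.
c = 2·atan2(√a, √(1−a)) = 1.05313 rad → d = 6371·c ≈ 6709.46 km ≈ 3622.82 nmi.

3623 nmi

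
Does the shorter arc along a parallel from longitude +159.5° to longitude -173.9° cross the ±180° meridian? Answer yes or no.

Yes

Naïve |-173.9 − 159.5| = 333.4° > 180°, so the shorter arc goes the other way round — across 180°.
Signed shortest Δλ = ((-173.9 − 159.5 + 180) mod 360) − 180 = 26.6°.
Going east by 26.6° from +159.5° passes through 180° before reaching -173.9°.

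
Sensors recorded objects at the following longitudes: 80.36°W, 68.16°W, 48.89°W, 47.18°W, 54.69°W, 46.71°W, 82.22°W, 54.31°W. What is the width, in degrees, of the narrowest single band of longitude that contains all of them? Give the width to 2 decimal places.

35.51°

Sort the longitudes: -82.22°, -80.36°, -68.16°, -54.69°, -54.31°, -48.89°, -47.18°, -46.71°.
Eastward gaps between consecutive values (wrapping around): 1.86°, 12.20°, 13.47°, 0.38°, 5.42°, 1.71°, 0.47°, 324.49°.
Largest gap = 324.49° ⇒ minimal covering band is its complement: 360° − 324.49° = 35.51°.
Band runs from -82.22° eastward to -46.71°.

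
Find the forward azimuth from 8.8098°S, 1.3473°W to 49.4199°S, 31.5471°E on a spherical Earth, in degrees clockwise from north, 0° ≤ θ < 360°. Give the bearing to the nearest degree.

152°

Δλ = 31.5471 − -1.3473 = 32.8944°.
θ = atan2( sin Δλ · cos φ₂ , cos φ₁ · sin φ₂ − sin φ₁ · cos φ₂ · cos Δλ )
  = atan2(0.35329, -0.66688) = 152.087° → normalised to [0°, 360°): 152.087°.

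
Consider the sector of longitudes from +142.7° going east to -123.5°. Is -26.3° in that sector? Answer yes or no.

No

Band width going east from +142.7° to -123.5°: ((-123.5 − 142.7) mod 360) = 93.8°.
Offset of -26.3° east of the west edge: ((-26.3 − 142.7) mod 360) = 191.0°.
191.0° > 93.8° ⇒ outside.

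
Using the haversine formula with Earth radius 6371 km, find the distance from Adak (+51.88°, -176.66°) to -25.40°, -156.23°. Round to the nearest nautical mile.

Δλ = -156.23 − -176.66 = 20.43°.
Δφ = -25.40 − 51.88 = -77.28°.
a = sin²(Δφ/2) + cos φ₁ · cos φ₂ · sin²(Δλ/2) = 0.407445.
c = 2·atan2(√a, √(1−a)) = 1.38461 rad → d = 6371·c ≈ 8821.36 km ≈ 4763.15 nmi.

4763 nmi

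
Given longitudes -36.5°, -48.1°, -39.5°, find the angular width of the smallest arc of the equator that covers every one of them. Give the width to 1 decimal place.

Sort the longitudes: -48.1°, -39.5°, -36.5°.
Eastward gaps between consecutive values (wrapping around): 8.6°, 3.0°, 348.4°.
Largest gap = 348.4° ⇒ minimal covering band is its complement: 360° − 348.4° = 11.6°.
Band runs from -48.1° eastward to -36.5°.

11.6°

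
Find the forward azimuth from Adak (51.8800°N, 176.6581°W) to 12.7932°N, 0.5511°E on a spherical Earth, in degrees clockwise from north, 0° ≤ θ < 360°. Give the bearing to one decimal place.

Δλ = 0.5511 − -176.6581 = 177.2092°.
θ = atan2( sin Δλ · cos φ₂ , cos φ₁ · sin φ₂ − sin φ₁ · cos φ₂ · cos Δλ )
  = atan2(0.04748, 0.90297) = 3.010° → normalised to [0°, 360°): 3.010°.

3.0°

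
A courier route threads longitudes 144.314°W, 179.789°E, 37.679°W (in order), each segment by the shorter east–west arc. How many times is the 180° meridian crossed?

Leg 1: -144.314° → +179.789°, shortest Δλ = -35.897° (west) — crosses 180°.
Leg 2: +179.789° → -37.679°, shortest Δλ = 142.532° (east) — crosses 180°.
Total crossings: 2.

2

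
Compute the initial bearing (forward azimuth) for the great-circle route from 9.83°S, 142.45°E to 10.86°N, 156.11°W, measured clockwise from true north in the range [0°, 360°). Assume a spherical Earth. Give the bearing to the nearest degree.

Δλ = -156.11 − 142.45 = -298.56°; wrapped into (−180°, 180°]: 61.44°.
θ = atan2( sin Δλ · cos φ₂ , cos φ₁ · sin φ₂ − sin φ₁ · cos φ₂ · cos Δλ )
  = atan2(0.86259, 0.26580) = 72.874° → normalised to [0°, 360°): 72.874°.

73°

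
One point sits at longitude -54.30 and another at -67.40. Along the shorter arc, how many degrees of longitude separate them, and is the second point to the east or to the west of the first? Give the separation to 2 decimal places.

Raw difference: -67.40 − -54.30 = -13.1°.
Normalise into (−180°, 180°]: -13.1° stays -13.1°.
Negative ⇒ the second point lies to the west; separation 13.10°.

13.10° west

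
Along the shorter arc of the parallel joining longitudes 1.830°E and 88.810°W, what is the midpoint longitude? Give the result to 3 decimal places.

Signed shortest Δλ from +1.830° to -88.810° is -90.640°.
Midpoint longitude = +1.830° + (-90.640°)/2 = +1.830° − 45.320° = -43.490°.

43.490°W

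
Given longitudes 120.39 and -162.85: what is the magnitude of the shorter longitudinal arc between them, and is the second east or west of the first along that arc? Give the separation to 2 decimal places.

76.76° east

Raw difference: -162.85 − 120.39 = -283.24°.
Normalise into (−180°, 180°]: -283.24° + 360° = 76.76°.
Positive ⇒ the second point lies to the east; separation 76.76°.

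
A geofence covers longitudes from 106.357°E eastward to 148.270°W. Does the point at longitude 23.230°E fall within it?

No

Band width going east from +106.357° to -148.270°: ((-148.270 − 106.357) mod 360) = 105.373°.
Offset of +23.230° east of the west edge: ((23.230 − 106.357) mod 360) = 276.873°.
276.873° > 105.373° ⇒ outside.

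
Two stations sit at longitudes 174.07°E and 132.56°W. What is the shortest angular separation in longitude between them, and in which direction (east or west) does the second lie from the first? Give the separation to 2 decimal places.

Raw difference: -132.56 − 174.07 = -306.63°.
Normalise into (−180°, 180°]: -306.63° + 360° = 53.37°.
Positive ⇒ the second point lies to the east; separation 53.37°.

53.37° east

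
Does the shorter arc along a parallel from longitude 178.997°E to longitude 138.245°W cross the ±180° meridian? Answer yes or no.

Naïve |-138.245 − 178.997| = 317.242° > 180°, so the shorter arc goes the other way round — across 180°.
Signed shortest Δλ = ((-138.245 − 178.997 + 180) mod 360) − 180 = 42.758°.
Going east by 42.758° from +178.997° passes through 180° before reaching -138.245°.

Yes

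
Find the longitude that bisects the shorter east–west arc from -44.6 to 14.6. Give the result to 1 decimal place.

-15.0°

Signed shortest Δλ from -44.6° to +14.6° is +59.2°.
Midpoint longitude = -44.6° + (+59.2°)/2 = -44.6° + 29.6° = -15.0°.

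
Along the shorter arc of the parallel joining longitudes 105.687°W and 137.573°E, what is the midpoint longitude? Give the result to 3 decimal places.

Signed shortest Δλ from -105.687° to +137.573° is -116.740°.
Midpoint longitude = -105.687° + (-116.740°)/2 = -105.687° − 58.370° = -164.057°.
(The naïve average (-105.687 + +137.573)/2 = 15.943° is on the wrong side of the globe.)

164.057°W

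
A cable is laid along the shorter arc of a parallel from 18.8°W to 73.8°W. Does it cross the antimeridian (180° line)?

Signed shortest Δλ = ((-73.8 − -18.8 + 180) mod 360) − 180 = -55.0°.
Going west by 55.0° from -18.8° reaches -73.8° without touching 180°.

No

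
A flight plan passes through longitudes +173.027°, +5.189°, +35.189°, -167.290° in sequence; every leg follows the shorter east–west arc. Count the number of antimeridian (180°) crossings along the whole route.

Leg 1: +173.027° → +5.189°, shortest Δλ = -167.838° (west) — does not cross 180°.
Leg 2: +5.189° → +35.189°, shortest Δλ = 30.0° (east) — does not cross 180°.
Leg 3: +35.189° → -167.290°, shortest Δλ = 157.521° (east) — crosses 180°.
Total crossings: 1.

1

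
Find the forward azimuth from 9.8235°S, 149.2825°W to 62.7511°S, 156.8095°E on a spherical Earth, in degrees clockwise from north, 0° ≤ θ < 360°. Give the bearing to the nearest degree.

204°

Δλ = 156.8095 − -149.2825 = 306.0920°; wrapped into (−180°, 180°]: -53.9080°.
θ = atan2( sin Δλ · cos φ₂ , cos φ₁ · sin φ₂ − sin φ₁ · cos φ₂ · cos Δλ )
  = atan2(-0.36998, -0.82997) = -155.974° → normalised to [0°, 360°): 204.026°.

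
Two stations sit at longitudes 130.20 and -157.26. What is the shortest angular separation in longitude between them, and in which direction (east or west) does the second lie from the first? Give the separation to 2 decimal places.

72.54° east

Raw difference: -157.26 − 130.20 = -287.46°.
Normalise into (−180°, 180°]: -287.46° + 360° = 72.54°.
Positive ⇒ the second point lies to the east; separation 72.54°.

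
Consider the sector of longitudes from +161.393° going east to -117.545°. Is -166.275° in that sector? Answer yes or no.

Yes

Band width going east from +161.393° to -117.545°: ((-117.545 − 161.393) mod 360) = 81.062°.
Offset of -166.275° east of the west edge: ((-166.275 − 161.393) mod 360) = 32.332°.
32.332° ≤ 81.062° ⇒ inside.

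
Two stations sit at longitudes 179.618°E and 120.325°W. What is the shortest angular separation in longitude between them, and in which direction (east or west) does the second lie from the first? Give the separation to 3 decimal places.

60.057° east

Raw difference: -120.325 − 179.618 = -299.943°.
Normalise into (−180°, 180°]: -299.943° + 360° = 60.057°.
Positive ⇒ the second point lies to the east; separation 60.057°.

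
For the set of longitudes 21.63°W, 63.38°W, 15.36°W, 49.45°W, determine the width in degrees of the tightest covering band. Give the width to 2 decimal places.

48.02°

Sort the longitudes: -63.38°, -49.45°, -21.63°, -15.36°.
Eastward gaps between consecutive values (wrapping around): 13.93°, 27.82°, 6.27°, 311.98°.
Largest gap = 311.98° ⇒ minimal covering band is its complement: 360° − 311.98° = 48.02°.
Band runs from -63.38° eastward to -15.36°.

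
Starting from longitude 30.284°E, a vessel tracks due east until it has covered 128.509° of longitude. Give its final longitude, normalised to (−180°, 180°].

158.793°E

Start at +30.284°; shift +128.509° → +158.793°.
+158.793° already lies in (−180°, 180°].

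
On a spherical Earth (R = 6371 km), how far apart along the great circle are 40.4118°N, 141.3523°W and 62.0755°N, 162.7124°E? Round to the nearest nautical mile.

2367 nmi

Δλ = 162.7124 − -141.3523 = 304.0647°; wrapped into (−180°, 180°]: -55.9353°.
Δφ = 62.0755 − 40.4118 = 21.6637°.
a = sin²(Δφ/2) + cos φ₁ · cos φ₂ · sin²(Δλ/2) = 0.113740.
c = 2·atan2(√a, √(1−a)) = 0.68799 rad → d = 6371·c ≈ 4383.21 km ≈ 2366.75 nmi.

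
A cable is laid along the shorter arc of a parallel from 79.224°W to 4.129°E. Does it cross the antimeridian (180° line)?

Signed shortest Δλ = ((4.129 − -79.224 + 180) mod 360) − 180 = 83.353°.
Going east by 83.353° from -79.224° reaches +4.129° without touching 180°.

No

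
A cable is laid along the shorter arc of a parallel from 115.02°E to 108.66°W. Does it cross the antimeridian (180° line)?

Naïve |-108.66 − 115.02| = 223.68° > 180°, so the shorter arc goes the other way round — across 180°.
Signed shortest Δλ = ((-108.66 − 115.02 + 180) mod 360) − 180 = 136.32°.
Going east by 136.32° from +115.02° passes through 180° before reaching -108.66°.

Yes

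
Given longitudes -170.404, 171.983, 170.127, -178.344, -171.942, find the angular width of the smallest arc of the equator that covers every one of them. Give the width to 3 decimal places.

19.469°

Sort the longitudes: -178.344°, -171.942°, -170.404°, +170.127°, +171.983°.
Eastward gaps between consecutive values (wrapping around): 6.402°, 1.538°, 340.531°, 1.856°, 9.673°.
Largest gap = 340.531° ⇒ minimal covering band is its complement: 360° − 340.531° = 19.469°.
Band runs from +170.127° eastward to -170.404°, crossing the antimeridian.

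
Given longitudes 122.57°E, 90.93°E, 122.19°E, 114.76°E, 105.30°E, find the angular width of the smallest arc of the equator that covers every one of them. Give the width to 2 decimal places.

31.64°

Sort the longitudes: +90.93°, +105.30°, +114.76°, +122.19°, +122.57°.
Eastward gaps between consecutive values (wrapping around): 14.37°, 9.46°, 7.43°, 0.38°, 328.36°.
Largest gap = 328.36° ⇒ minimal covering band is its complement: 360° − 328.36° = 31.64°.
Band runs from +90.93° eastward to +122.57°.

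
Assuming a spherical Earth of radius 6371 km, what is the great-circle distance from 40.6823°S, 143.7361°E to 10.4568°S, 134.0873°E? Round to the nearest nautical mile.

Δλ = 134.0873 − 143.7361 = -9.6488°.
Δφ = -10.4568 − -40.6823 = 30.2255°.
a = sin²(Δφ/2) + cos φ₁ · cos φ₂ · sin²(Δλ/2) = 0.073249.
c = 2·atan2(√a, √(1−a)) = 0.54813 rad → d = 6371·c ≈ 3492.13 km ≈ 1885.60 nmi.

1886 nmi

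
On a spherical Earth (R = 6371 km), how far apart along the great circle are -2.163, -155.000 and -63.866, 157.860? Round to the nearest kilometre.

Δλ = 157.860 − -155.000 = 312.860°; wrapped into (−180°, 180°]: -47.140°.
Δφ = -63.866 − -2.163 = -61.703°.
a = sin²(Δφ/2) + cos φ₁ · cos φ₂ · sin²(Δλ/2) = 0.333358.
c = 2·atan2(√a, √(1−a)) = 1.23101 rad → d = 6371·c ≈ 7842.78 km.

7843 km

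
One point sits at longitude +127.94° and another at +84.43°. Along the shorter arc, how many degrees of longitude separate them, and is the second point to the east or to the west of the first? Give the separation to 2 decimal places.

43.51° west

Raw difference: 84.43 − 127.94 = -43.51°.
Normalise into (−180°, 180°]: -43.51° stays -43.51°.
Negative ⇒ the second point lies to the west; separation 43.51°.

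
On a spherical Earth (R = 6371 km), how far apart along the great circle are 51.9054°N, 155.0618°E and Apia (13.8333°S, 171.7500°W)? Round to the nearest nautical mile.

4308 nmi

Δλ = -171.7500 − 155.0618 = -326.8118°; wrapped into (−180°, 180°]: 33.1882°.
Δφ = -13.8333 − 51.9054 = -65.7387°.
a = sin²(Δφ/2) + cos φ₁ · cos φ₂ · sin²(Δλ/2) = 0.343411.
c = 2·atan2(√a, √(1−a)) = 1.25226 rad → d = 6371·c ≈ 7978.15 km ≈ 4307.85 nmi.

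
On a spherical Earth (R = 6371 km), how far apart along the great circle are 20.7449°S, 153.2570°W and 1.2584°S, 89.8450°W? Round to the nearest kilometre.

Δλ = -89.8450 − -153.2570 = 63.4120°.
Δφ = -1.2584 − -20.7449 = 19.4865°.
a = sin²(Δφ/2) + cos φ₁ · cos φ₂ · sin²(Δλ/2) = 0.286884.
c = 2·atan2(√a, √(1−a)) = 1.13047 rad → d = 6371·c ≈ 7202.24 km.

7202 km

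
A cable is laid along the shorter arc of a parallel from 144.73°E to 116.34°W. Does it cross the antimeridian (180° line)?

Yes

Naïve |-116.34 − 144.73| = 261.07° > 180°, so the shorter arc goes the other way round — across 180°.
Signed shortest Δλ = ((-116.34 − 144.73 + 180) mod 360) − 180 = 98.93°.
Going east by 98.93° from +144.73° passes through 180° before reaching -116.34°.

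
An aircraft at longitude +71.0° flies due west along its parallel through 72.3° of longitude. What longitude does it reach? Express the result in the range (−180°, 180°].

-1.3°

Start at +71.0°; shift −72.3° → -1.3°.
-1.3° already lies in (−180°, 180°].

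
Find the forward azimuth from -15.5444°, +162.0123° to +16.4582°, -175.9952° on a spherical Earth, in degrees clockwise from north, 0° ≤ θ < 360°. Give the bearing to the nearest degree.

35°

Δλ = -175.9952 − 162.0123 = -338.0075°; wrapped into (−180°, 180°]: 21.9925°.
θ = atan2( sin Δλ · cos φ₂ , cos φ₁ · sin φ₂ − sin φ₁ · cos φ₂ · cos Δλ )
  = atan2(0.35914, 0.51126) = 35.087° → normalised to [0°, 360°): 35.087°.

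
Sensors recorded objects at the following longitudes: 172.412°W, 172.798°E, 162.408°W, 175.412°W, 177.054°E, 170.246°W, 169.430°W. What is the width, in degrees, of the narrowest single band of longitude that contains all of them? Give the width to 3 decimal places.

Sort the longitudes: -175.412°, -172.412°, -170.246°, -169.430°, -162.408°, +172.798°, +177.054°.
Eastward gaps between consecutive values (wrapping around): 3.000°, 2.166°, 0.816°, 7.022°, 335.206°, 4.256°, 7.534°.
Largest gap = 335.206° ⇒ minimal covering band is its complement: 360° − 335.206° = 24.794°.
Band runs from +172.798° eastward to -162.408°, crossing the antimeridian.

24.794°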